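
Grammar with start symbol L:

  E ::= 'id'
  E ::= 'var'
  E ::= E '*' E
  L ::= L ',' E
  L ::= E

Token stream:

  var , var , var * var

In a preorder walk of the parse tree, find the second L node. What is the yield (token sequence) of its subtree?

[L [L [L [E var]] , [E var]] , [E [E var] * [E var]]]

var , var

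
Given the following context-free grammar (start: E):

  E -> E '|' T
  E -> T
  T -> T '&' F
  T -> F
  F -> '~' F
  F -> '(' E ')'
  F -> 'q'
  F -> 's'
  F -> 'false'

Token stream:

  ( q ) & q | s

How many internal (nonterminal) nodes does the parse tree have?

[E [E [T [T [F ( [E [T [F q]]] )]] & [F q]]] | [T [F s]]]

11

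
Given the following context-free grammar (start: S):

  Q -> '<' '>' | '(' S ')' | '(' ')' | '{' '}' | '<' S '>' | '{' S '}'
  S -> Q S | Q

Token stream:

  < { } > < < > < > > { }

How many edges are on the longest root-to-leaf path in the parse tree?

6

[S [Q < [S [Q { }]] >] [S [Q < [S [Q < >] [S [Q < >]]] >] [S [Q { }]]]]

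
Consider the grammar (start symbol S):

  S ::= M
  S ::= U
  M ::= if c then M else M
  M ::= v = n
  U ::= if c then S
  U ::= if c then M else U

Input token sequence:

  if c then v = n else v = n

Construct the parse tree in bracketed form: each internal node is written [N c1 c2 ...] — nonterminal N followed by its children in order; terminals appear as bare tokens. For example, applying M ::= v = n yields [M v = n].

S
M
if c then M else M
if c then v = n else M
if c then v = n else v = n

[S [M if c then [M v = n] else [M v = n]]]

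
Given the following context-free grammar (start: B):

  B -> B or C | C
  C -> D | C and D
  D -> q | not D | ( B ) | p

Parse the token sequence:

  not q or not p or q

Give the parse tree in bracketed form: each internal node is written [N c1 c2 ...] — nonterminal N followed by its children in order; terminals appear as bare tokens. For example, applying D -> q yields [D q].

B
B or C
B or C or C
C or C or C
D or C or C
not D or C or C
not q or C or C
not q or D or C
not q or not D or C
not q or not p or C
not q or not p or D
not q or not p or q

[B [B [B [C [D not [D q]]]] or [C [D not [D p]]]] or [C [D q]]]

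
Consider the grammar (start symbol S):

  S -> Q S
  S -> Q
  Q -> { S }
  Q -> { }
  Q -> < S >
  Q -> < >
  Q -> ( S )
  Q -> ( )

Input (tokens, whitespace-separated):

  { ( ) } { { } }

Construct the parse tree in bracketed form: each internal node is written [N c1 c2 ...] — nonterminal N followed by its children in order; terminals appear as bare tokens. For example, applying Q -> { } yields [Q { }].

[S [Q { [S [Q ( )]] }] [S [Q { [S [Q { }]] }]]]

S
Q S
{ S } S
{ Q } S
{ ( ) } S
{ ( ) } Q
{ ( ) } { S }
{ ( ) } { Q }
{ ( ) } { { } }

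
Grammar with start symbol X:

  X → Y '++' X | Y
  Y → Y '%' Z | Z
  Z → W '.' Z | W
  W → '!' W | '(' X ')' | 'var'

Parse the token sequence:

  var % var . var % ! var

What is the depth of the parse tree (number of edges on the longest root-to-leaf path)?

[X [Y [Y [Y [Z [W var]]] % [Z [W var] . [Z [W var]]]] % [Z [W ! [W var]]]]]

6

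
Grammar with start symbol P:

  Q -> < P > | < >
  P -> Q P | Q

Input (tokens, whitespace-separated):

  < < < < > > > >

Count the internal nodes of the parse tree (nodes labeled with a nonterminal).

8

[P [Q < [P [Q < [P [Q < [P [Q < >]] >]] >]] >]]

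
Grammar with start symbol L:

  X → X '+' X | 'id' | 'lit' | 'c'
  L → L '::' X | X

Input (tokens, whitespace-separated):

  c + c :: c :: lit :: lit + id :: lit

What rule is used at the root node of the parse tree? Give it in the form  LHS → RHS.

[L [L [L [L [L [X [X c] + [X c]]] :: [X c]] :: [X lit]] :: [X [X lit] + [X id]]] :: [X lit]]

L → L '::' X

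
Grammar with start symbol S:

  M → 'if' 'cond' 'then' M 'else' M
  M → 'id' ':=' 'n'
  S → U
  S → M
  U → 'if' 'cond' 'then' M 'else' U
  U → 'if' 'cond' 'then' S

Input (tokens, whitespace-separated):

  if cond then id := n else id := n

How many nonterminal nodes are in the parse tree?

[S [M if cond then [M id := n] else [M id := n]]]

4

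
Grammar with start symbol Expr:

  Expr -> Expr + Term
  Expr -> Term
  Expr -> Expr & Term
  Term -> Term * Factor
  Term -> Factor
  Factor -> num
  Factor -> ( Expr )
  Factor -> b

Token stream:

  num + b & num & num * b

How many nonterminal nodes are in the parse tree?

14

[Expr [Expr [Expr [Expr [Term [Factor num]]] + [Term [Factor b]]] & [Term [Factor num]]] & [Term [Term [Factor num]] * [Factor b]]]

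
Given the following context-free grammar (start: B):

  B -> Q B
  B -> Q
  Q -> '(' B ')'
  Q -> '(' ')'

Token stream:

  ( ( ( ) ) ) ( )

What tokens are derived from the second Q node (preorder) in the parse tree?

[B [Q ( [B [Q ( [B [Q ( )]] )]] )] [B [Q ( )]]]

( ( ) )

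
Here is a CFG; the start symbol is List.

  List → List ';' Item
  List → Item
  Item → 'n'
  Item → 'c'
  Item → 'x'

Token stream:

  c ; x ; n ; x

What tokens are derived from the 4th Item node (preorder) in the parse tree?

x

[List [List [List [List [Item c]] ; [Item x]] ; [Item n]] ; [Item x]]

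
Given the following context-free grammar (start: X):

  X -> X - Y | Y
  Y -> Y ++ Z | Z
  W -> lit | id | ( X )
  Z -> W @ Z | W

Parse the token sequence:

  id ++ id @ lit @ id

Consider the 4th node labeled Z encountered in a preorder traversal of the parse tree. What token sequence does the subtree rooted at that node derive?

id

[X [Y [Y [Z [W id]]] ++ [Z [W id] @ [Z [W lit] @ [Z [W id]]]]]]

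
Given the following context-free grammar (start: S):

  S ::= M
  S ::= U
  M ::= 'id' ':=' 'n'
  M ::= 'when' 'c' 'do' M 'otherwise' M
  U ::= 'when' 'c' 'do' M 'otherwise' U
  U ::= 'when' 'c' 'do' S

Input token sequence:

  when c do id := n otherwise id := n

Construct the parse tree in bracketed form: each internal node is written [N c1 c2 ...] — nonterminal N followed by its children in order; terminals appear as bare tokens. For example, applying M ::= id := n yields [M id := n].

[S [M when c do [M id := n] otherwise [M id := n]]]

S
M
when c do M otherwise M
when c do id := n otherwise M
when c do id := n otherwise id := n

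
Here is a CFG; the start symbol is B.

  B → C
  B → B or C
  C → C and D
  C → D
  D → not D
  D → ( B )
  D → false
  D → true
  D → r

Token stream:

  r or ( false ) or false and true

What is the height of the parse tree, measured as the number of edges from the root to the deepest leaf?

7

[B [B [B [C [D r]]] or [C [D ( [B [C [D false]]] )]]] or [C [C [D false]] and [D true]]]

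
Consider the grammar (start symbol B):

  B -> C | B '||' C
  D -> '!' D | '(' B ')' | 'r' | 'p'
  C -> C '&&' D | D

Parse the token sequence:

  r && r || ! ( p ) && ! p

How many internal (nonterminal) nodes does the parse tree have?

[B [B [C [C [D r]] && [D r]]] || [C [C [D ! [D ( [B [C [D p]]] )]]] && [D ! [D p]]]]

15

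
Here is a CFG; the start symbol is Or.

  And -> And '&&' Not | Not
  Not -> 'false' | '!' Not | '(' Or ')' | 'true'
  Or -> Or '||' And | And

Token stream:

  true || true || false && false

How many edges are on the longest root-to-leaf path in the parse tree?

[Or [Or [Or [And [Not true]]] || [And [Not true]]] || [And [And [Not false]] && [Not false]]]

5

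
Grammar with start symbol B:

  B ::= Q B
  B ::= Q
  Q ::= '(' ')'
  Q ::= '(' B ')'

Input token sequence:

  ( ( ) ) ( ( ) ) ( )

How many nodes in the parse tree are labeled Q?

[B [Q ( [B [Q ( )]] )] [B [Q ( [B [Q ( )]] )] [B [Q ( )]]]]

5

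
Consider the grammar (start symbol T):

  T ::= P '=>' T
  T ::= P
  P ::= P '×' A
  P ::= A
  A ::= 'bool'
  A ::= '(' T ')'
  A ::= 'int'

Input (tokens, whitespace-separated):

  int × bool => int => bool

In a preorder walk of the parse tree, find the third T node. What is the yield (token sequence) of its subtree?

[T [P [P [A int]] × [A bool]] => [T [P [A int]] => [T [P [A bool]]]]]

bool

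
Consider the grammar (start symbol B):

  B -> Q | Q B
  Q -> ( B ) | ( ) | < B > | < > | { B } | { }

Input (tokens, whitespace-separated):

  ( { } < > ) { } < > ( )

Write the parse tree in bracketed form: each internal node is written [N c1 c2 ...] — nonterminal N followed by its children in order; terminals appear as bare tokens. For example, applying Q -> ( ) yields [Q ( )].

[B [Q ( [B [Q { }] [B [Q < >]]] )] [B [Q { }] [B [Q < >] [B [Q ( )]]]]]

B
Q B
( B ) B
( Q B ) B
( { } B ) B
( { } Q ) B
( { } < > ) B
( { } < > ) Q B
( { } < > ) { } B
( { } < > ) { } Q B
( { } < > ) { } < > B
( { } < > ) { } < > Q
( { } < > ) { } < > ( )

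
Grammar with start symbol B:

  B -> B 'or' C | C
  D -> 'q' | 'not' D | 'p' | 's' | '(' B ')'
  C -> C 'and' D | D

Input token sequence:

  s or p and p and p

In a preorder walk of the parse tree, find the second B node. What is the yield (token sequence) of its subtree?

s

[B [B [C [D s]]] or [C [C [C [D p]] and [D p]] and [D p]]]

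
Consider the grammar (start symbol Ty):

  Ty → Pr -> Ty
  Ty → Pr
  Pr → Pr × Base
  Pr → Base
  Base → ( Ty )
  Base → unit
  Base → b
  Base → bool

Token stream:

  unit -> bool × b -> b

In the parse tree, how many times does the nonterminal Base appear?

4

[Ty [Pr [Base unit]] -> [Ty [Pr [Pr [Base bool]] × [Base b]] -> [Ty [Pr [Base b]]]]]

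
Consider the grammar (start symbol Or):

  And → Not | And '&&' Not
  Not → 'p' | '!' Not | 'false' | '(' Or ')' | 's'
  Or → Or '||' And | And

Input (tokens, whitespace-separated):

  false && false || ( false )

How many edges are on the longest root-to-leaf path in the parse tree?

6

[Or [Or [And [And [Not false]] && [Not false]]] || [And [Not ( [Or [And [Not false]]] )]]]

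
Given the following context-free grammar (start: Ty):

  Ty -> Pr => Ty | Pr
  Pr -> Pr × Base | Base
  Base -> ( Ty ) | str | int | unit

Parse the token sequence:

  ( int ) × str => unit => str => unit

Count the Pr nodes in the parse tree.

[Ty [Pr [Pr [Base ( [Ty [Pr [Base int]]] )]] × [Base str]] => [Ty [Pr [Base unit]] => [Ty [Pr [Base str]] => [Ty [Pr [Base unit]]]]]]

6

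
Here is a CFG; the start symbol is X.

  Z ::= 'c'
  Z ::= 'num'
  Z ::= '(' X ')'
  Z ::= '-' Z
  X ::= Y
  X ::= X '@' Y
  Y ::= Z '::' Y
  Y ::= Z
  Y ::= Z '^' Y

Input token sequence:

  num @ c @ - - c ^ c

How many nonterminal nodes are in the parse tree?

13

[X [X [X [Y [Z num]]] @ [Y [Z c]]] @ [Y [Z - [Z - [Z c]]] ^ [Y [Z c]]]]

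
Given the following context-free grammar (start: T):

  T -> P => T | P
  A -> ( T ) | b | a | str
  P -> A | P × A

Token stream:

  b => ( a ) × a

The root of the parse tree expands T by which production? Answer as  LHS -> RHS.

T -> P => T

[T [P [A b]] => [T [P [P [A ( [T [P [A a]]] )]] × [A a]]]]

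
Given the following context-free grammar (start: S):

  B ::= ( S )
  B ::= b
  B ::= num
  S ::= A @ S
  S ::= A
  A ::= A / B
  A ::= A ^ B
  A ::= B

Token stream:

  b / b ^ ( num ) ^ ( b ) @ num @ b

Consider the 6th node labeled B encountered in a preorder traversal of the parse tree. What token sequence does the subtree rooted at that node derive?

b

[S [A [A [A [A [B b]] / [B b]] ^ [B ( [S [A [B num]]] )]] ^ [B ( [S [A [B b]]] )]] @ [S [A [B num]] @ [S [A [B b]]]]]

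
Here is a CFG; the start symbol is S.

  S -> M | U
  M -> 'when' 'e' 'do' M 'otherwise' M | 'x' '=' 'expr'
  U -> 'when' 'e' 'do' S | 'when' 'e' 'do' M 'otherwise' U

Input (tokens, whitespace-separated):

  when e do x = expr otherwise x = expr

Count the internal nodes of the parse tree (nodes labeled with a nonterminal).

4

[S [M when e do [M x = expr] otherwise [M x = expr]]]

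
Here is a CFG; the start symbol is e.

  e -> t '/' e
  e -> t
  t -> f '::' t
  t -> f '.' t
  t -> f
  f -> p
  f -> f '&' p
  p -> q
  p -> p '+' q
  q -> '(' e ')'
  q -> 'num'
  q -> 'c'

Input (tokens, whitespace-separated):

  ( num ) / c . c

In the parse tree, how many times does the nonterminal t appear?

[e [t [f [p [q ( [e [t [f [p [q num]]]]] )]]]] / [e [t [f [p [q c]]] . [t [f [p [q c]]]]]]]

4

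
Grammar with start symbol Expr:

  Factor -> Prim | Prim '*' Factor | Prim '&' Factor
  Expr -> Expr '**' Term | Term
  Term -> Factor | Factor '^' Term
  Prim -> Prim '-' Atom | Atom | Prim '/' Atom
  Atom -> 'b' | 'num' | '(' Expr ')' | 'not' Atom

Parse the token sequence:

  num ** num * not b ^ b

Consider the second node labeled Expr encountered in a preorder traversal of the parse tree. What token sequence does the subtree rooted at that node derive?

[Expr [Expr [Term [Factor [Prim [Atom num]]]]] ** [Term [Factor [Prim [Atom num]] * [Factor [Prim [Atom not [Atom b]]]]] ^ [Term [Factor [Prim [Atom b]]]]]]

num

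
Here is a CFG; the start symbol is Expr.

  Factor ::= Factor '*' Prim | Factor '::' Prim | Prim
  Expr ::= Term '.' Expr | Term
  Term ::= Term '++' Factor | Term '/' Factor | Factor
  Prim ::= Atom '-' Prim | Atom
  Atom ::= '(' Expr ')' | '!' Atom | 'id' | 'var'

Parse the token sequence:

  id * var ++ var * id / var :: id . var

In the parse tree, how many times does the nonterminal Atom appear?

[Expr [Term [Term [Term [Factor [Factor [Prim [Atom id]]] * [Prim [Atom var]]]] ++ [Factor [Factor [Prim [Atom var]]] * [Prim [Atom id]]]] / [Factor [Factor [Prim [Atom var]]] :: [Prim [Atom id]]]] . [Expr [Term [Factor [Prim [Atom var]]]]]]

7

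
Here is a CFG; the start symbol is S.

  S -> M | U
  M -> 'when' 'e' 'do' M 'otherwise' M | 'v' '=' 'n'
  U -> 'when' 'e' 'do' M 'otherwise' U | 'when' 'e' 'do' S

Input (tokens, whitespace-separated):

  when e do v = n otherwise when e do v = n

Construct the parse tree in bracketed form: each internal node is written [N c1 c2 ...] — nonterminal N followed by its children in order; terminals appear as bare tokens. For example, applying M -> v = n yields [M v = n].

[S [U when e do [M v = n] otherwise [U when e do [S [M v = n]]]]]

S
U
when e do M otherwise U
when e do v = n otherwise U
when e do v = n otherwise when e do S
when e do v = n otherwise when e do M
when e do v = n otherwise when e do v = n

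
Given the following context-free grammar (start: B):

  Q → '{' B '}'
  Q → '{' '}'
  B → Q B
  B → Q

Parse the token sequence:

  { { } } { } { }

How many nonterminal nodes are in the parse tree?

[B [Q { [B [Q { }]] }] [B [Q { }] [B [Q { }]]]]

8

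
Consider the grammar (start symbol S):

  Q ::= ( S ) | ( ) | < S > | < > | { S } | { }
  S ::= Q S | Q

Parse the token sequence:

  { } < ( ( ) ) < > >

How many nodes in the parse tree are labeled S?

[S [Q { }] [S [Q < [S [Q ( [S [Q ( )]] )] [S [Q < >]]] >]]]

5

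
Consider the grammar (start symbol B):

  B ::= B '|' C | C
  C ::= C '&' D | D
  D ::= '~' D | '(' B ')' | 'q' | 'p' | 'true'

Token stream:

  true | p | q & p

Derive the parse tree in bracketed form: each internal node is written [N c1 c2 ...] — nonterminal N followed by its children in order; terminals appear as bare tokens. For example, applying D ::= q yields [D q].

[B [B [B [C [D true]]] | [C [D p]]] | [C [C [D q]] & [D p]]]

B
B | C
B | C | C
C | C | C
D | C | C
true | C | C
true | D | C
true | p | C
true | p | C & D
true | p | D & D
true | p | q & D
true | p | q & p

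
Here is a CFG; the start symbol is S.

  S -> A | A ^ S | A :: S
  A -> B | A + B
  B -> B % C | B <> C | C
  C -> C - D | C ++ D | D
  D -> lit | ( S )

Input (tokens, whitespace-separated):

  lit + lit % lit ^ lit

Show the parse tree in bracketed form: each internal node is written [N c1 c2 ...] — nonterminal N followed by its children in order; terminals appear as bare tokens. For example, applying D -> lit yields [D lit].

S
A ^ S
A + B ^ S
B + B ^ S
C + B ^ S
D + B ^ S
lit + B ^ S
lit + B % C ^ S
lit + C % C ^ S
lit + D % C ^ S
lit + lit % C ^ S
lit + lit % D ^ S
lit + lit % lit ^ S
lit + lit % lit ^ A
lit + lit % lit ^ B
lit + lit % lit ^ C
lit + lit % lit ^ D
lit + lit % lit ^ lit

[S [A [A [B [C [D lit]]]] + [B [B [C [D lit]]] % [C [D lit]]]] ^ [S [A [B [C [D lit]]]]]]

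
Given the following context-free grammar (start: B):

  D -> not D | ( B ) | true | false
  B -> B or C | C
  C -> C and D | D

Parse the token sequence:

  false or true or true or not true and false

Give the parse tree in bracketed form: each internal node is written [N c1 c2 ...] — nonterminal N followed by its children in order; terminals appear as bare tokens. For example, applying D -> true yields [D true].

B
B or C
B or C or C
B or C or C or C
C or C or C or C
D or C or C or C
false or C or C or C
false or D or C or C
false or true or C or C
false or true or D or C
false or true or true or C
false or true or true or C and D
false or true or true or D and D
false or true or true or not D and D
false or true or true or not true and D
false or true or true or not true and false

[B [B [B [B [C [D false]]] or [C [D true]]] or [C [D true]]] or [C [C [D not [D true]]] and [D false]]]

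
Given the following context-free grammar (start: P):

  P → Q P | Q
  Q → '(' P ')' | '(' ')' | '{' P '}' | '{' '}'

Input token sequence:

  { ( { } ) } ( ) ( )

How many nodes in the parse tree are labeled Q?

[P [Q { [P [Q ( [P [Q { }]] )]] }] [P [Q ( )] [P [Q ( )]]]]

5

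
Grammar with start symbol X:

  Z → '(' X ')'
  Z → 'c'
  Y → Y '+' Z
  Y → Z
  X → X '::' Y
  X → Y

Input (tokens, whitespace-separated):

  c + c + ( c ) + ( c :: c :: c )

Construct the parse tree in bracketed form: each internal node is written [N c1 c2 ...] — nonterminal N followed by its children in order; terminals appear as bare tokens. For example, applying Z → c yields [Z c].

[X [Y [Y [Y [Y [Z c]] + [Z c]] + [Z ( [X [Y [Z c]]] )]] + [Z ( [X [X [X [Y [Z c]]] :: [Y [Z c]]] :: [Y [Z c]]] )]]]

X
Y
Y + Z
Y + Z + Z
Y + Z + Z + Z
Z + Z + Z + Z
c + Z + Z + Z
c + c + Z + Z
c + c + ( X ) + Z
c + c + ( Y ) + Z
c + c + ( Z ) + Z
c + c + ( c ) + Z
c + c + ( c ) + ( X )
c + c + ( c ) + ( X :: Y )
c + c + ( c ) + ( X :: Y :: Y )
c + c + ( c ) + ( Y :: Y :: Y )
c + c + ( c ) + ( Z :: Y :: Y )
c + c + ( c ) + ( c :: Y :: Y )
c + c + ( c ) + ( c :: Z :: Y )
c + c + ( c ) + ( c :: c :: Y )
c + c + ( c ) + ( c :: c :: Z )
c + c + ( c ) + ( c :: c :: c )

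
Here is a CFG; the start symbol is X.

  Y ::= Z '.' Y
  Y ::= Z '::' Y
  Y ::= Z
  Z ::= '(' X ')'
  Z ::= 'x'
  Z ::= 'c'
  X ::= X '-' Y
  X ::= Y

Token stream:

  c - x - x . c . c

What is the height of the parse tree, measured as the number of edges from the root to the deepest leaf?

[X [X [X [Y [Z c]]] - [Y [Z x]]] - [Y [Z x] . [Y [Z c] . [Y [Z c]]]]]

5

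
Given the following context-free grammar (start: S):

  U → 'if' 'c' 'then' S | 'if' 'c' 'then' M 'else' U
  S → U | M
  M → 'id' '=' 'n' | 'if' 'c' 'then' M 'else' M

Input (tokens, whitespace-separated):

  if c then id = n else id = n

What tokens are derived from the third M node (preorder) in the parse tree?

id = n

[S [M if c then [M id = n] else [M id = n]]]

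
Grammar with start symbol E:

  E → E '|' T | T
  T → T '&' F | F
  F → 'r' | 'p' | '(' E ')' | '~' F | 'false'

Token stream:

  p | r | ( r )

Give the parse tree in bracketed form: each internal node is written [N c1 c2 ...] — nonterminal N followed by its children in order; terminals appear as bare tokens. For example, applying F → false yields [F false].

[E [E [E [T [F p]]] | [T [F r]]] | [T [F ( [E [T [F r]]] )]]]

E
E | T
E | T | T
T | T | T
F | T | T
p | T | T
p | F | T
p | r | T
p | r | F
p | r | ( E )
p | r | ( T )
p | r | ( F )
p | r | ( r )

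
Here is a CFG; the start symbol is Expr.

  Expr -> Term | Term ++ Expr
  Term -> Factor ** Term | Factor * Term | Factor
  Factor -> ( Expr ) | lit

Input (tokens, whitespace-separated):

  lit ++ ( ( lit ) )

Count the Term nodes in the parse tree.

[Expr [Term [Factor lit]] ++ [Expr [Term [Factor ( [Expr [Term [Factor ( [Expr [Term [Factor lit]]] )]]] )]]]]

4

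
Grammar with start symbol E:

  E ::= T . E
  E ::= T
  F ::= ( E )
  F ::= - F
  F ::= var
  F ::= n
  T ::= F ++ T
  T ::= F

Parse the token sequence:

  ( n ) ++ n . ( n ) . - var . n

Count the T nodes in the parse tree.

7

[E [T [F ( [E [T [F n]]] )] ++ [T [F n]]] . [E [T [F ( [E [T [F n]]] )]] . [E [T [F - [F var]]] . [E [T [F n]]]]]]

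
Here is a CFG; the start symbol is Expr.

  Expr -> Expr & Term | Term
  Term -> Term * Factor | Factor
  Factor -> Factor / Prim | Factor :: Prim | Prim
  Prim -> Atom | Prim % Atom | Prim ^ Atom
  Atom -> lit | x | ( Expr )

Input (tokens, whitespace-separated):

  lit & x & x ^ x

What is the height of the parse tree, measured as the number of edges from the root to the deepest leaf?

7

[Expr [Expr [Expr [Term [Factor [Prim [Atom lit]]]]] & [Term [Factor [Prim [Atom x]]]]] & [Term [Factor [Prim [Prim [Atom x]] ^ [Atom x]]]]]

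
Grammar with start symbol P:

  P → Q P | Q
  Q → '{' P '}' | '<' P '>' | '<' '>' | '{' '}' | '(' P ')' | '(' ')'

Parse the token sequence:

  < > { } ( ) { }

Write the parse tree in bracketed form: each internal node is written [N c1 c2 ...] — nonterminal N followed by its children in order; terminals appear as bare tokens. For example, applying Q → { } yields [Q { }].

P
Q P
< > P
< > Q P
< > { } P
< > { } Q P
< > { } ( ) P
< > { } ( ) Q
< > { } ( ) { }

[P [Q < >] [P [Q { }] [P [Q ( )] [P [Q { }]]]]]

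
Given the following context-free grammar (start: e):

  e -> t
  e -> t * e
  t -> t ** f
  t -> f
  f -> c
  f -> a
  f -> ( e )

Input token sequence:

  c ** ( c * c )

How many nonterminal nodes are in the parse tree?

11

[e [t [t [f c]] ** [f ( [e [t [f c]] * [e [t [f c]]]] )]]]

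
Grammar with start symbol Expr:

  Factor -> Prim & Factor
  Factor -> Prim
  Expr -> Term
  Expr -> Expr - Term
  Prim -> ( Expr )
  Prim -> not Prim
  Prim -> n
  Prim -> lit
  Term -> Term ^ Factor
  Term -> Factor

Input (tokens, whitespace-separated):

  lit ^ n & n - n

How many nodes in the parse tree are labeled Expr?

[Expr [Expr [Term [Term [Factor [Prim lit]]] ^ [Factor [Prim n] & [Factor [Prim n]]]]] - [Term [Factor [Prim n]]]]

2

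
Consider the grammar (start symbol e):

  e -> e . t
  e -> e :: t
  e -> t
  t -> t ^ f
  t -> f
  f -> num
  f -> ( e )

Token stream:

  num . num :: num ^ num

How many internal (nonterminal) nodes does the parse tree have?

[e [e [e [t [f num]]] . [t [f num]]] :: [t [t [f num]] ^ [f num]]]

11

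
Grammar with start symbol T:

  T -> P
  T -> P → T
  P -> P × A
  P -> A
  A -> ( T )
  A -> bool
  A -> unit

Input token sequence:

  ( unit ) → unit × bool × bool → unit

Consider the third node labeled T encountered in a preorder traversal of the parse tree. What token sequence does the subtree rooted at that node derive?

unit × bool × bool → unit

[T [P [A ( [T [P [A unit]]] )]] → [T [P [P [P [A unit]] × [A bool]] × [A bool]] → [T [P [A unit]]]]]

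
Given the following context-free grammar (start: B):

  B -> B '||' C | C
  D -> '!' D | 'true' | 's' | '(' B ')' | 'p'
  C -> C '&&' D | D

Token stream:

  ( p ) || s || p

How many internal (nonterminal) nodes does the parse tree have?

12

[B [B [B [C [D ( [B [C [D p]]] )]]] || [C [D s]]] || [C [D p]]]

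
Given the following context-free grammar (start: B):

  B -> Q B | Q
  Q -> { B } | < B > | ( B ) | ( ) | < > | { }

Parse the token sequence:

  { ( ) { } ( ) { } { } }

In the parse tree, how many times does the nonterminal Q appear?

6

[B [Q { [B [Q ( )] [B [Q { }] [B [Q ( )] [B [Q { }] [B [Q { }]]]]]] }]]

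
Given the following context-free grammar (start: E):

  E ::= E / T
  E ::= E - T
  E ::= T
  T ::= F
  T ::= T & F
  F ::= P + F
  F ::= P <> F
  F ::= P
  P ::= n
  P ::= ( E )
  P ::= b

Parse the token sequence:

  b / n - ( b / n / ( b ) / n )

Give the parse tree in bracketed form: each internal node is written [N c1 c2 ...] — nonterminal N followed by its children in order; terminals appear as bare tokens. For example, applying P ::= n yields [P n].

[E [E [E [T [F [P b]]]] / [T [F [P n]]]] - [T [F [P ( [E [E [E [E [T [F [P b]]]] / [T [F [P n]]]] / [T [F [P ( [E [T [F [P b]]]] )]]]] / [T [F [P n]]]] )]]]]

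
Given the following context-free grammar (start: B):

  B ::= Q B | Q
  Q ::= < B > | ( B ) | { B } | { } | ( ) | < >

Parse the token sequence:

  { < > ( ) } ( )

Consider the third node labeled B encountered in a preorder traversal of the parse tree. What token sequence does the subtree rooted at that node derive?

[B [Q { [B [Q < >] [B [Q ( )]]] }] [B [Q ( )]]]

( )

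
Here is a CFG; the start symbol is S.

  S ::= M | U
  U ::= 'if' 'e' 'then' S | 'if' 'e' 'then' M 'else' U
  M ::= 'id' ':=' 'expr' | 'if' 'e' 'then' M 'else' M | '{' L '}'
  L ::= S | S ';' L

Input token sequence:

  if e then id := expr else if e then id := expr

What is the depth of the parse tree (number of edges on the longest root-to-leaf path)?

5

[S [U if e then [M id := expr] else [U if e then [S [M id := expr]]]]]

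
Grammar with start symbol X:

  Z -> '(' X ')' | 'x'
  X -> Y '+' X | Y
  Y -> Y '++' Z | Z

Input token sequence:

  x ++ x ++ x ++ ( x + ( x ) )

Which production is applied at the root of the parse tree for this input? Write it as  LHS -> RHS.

[X [Y [Y [Y [Y [Z x]] ++ [Z x]] ++ [Z x]] ++ [Z ( [X [Y [Z x]] + [X [Y [Z ( [X [Y [Z x]]] )]]]] )]]]

X -> Y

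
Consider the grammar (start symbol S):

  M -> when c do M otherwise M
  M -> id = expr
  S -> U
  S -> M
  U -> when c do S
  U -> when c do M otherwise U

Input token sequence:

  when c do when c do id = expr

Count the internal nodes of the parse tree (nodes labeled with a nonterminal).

6

[S [U when c do [S [U when c do [S [M id = expr]]]]]]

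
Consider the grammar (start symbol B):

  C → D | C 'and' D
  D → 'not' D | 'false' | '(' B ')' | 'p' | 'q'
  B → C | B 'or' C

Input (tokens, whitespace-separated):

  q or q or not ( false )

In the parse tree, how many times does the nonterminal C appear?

4

[B [B [B [C [D q]]] or [C [D q]]] or [C [D not [D ( [B [C [D false]]] )]]]]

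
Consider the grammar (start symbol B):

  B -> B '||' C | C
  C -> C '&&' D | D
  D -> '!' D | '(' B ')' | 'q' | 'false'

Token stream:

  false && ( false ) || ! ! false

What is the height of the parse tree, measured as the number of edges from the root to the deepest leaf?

[B [B [C [C [D false]] && [D ( [B [C [D false]]] )]]] || [C [D ! [D ! [D false]]]]]

7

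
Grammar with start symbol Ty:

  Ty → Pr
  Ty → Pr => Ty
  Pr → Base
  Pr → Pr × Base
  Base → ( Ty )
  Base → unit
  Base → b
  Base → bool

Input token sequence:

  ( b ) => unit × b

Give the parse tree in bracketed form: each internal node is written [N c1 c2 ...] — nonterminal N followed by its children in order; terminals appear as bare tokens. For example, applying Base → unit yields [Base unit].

Ty
Pr => Ty
Base => Ty
( Ty ) => Ty
( Pr ) => Ty
( Base ) => Ty
( b ) => Ty
( b ) => Pr
( b ) => Pr × Base
( b ) => Base × Base
( b ) => unit × Base
( b ) => unit × b

[Ty [Pr [Base ( [Ty [Pr [Base b]]] )]] => [Ty [Pr [Pr [Base unit]] × [Base b]]]]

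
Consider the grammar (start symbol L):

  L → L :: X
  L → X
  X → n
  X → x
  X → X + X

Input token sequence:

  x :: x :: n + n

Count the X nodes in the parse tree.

[L [L [L [X x]] :: [X x]] :: [X [X n] + [X n]]]

5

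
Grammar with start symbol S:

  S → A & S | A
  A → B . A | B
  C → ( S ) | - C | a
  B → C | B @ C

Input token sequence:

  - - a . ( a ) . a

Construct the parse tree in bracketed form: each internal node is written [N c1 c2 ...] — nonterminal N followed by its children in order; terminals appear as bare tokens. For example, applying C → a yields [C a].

S
A
B . A
C . A
- C . A
- - C . A
- - a . A
- - a . B . A
- - a . C . A
- - a . ( S ) . A
- - a . ( A ) . A
- - a . ( B ) . A
- - a . ( C ) . A
- - a . ( a ) . A
- - a . ( a ) . B
- - a . ( a ) . C
- - a . ( a ) . a

[S [A [B [C - [C - [C a]]]] . [A [B [C ( [S [A [B [C a]]]] )]] . [A [B [C a]]]]]]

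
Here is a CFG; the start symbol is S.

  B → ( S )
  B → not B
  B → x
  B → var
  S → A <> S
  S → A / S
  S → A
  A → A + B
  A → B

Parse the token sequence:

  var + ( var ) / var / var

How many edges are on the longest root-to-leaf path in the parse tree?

6

[S [A [A [B var]] + [B ( [S [A [B var]]] )]] / [S [A [B var]] / [S [A [B var]]]]]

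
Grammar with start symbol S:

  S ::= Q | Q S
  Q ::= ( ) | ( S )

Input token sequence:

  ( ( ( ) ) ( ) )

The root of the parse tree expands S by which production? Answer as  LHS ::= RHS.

S ::= Q

[S [Q ( [S [Q ( [S [Q ( )]] )] [S [Q ( )]]] )]]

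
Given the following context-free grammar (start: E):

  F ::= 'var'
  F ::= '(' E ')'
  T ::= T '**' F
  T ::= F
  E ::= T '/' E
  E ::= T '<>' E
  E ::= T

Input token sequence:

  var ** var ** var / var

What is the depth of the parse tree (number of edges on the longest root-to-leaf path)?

[E [T [T [T [F var]] ** [F var]] ** [F var]] / [E [T [F var]]]]

5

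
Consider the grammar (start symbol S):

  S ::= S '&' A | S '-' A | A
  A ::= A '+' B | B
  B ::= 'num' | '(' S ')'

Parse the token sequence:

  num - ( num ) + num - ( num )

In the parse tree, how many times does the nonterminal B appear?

[S [S [S [A [B num]]] - [A [A [B ( [S [A [B num]]] )]] + [B num]]] - [A [B ( [S [A [B num]]] )]]]

6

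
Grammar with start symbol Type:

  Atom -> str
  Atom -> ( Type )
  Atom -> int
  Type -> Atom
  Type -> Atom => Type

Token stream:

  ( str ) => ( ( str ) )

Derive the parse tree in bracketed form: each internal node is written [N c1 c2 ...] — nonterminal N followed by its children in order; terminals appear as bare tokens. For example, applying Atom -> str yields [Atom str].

[Type [Atom ( [Type [Atom str]] )] => [Type [Atom ( [Type [Atom ( [Type [Atom str]] )]] )]]]

Type
Atom => Type
( Type ) => Type
( Atom ) => Type
( str ) => Type
( str ) => Atom
( str ) => ( Type )
( str ) => ( Atom )
( str ) => ( ( Type ) )
( str ) => ( ( Atom ) )
( str ) => ( ( str ) )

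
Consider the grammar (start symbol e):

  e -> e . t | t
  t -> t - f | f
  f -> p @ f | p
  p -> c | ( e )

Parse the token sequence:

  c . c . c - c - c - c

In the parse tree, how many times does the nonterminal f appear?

[e [e [e [t [f [p c]]]] . [t [f [p c]]]] . [t [t [t [t [f [p c]]] - [f [p c]]] - [f [p c]]] - [f [p c]]]]

6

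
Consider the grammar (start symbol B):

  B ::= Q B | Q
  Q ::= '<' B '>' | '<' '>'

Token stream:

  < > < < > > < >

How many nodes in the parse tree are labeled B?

[B [Q < >] [B [Q < [B [Q < >]] >] [B [Q < >]]]]

4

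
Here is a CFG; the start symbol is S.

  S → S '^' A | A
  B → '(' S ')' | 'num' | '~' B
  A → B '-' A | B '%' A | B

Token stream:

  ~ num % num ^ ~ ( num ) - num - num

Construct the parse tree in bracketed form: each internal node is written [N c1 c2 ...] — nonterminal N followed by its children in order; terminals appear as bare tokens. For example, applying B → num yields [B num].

S
S ^ A
A ^ A
B % A ^ A
~ B % A ^ A
~ num % A ^ A
~ num % B ^ A
~ num % num ^ A
~ num % num ^ B - A
~ num % num ^ ~ B - A
~ num % num ^ ~ ( S ) - A
~ num % num ^ ~ ( A ) - A
~ num % num ^ ~ ( B ) - A
~ num % num ^ ~ ( num ) - A
~ num % num ^ ~ ( num ) - B - A
~ num % num ^ ~ ( num ) - num - A
~ num % num ^ ~ ( num ) - num - B
~ num % num ^ ~ ( num ) - num - num

[S [S [A [B ~ [B num]] % [A [B num]]]] ^ [A [B ~ [B ( [S [A [B num]]] )]] - [A [B num] - [A [B num]]]]]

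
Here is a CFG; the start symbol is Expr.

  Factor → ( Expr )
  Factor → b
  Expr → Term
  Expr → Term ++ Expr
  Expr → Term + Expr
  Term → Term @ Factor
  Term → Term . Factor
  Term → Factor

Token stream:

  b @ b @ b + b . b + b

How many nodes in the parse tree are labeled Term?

[Expr [Term [Term [Term [Factor b]] @ [Factor b]] @ [Factor b]] + [Expr [Term [Term [Factor b]] . [Factor b]] + [Expr [Term [Factor b]]]]]

6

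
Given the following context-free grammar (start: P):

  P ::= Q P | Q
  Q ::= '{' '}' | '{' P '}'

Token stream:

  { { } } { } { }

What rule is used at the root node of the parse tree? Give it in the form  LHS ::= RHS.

P ::= Q P

[P [Q { [P [Q { }]] }] [P [Q { }] [P [Q { }]]]]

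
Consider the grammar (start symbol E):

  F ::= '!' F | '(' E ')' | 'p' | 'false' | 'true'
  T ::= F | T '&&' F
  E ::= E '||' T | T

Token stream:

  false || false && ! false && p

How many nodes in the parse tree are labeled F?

[E [E [T [F false]]] || [T [T [T [F false]] && [F ! [F false]]] && [F p]]]

5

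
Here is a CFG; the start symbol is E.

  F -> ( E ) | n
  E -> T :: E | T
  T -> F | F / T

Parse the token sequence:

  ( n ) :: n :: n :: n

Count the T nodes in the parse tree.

[E [T [F ( [E [T [F n]]] )]] :: [E [T [F n]] :: [E [T [F n]] :: [E [T [F n]]]]]]

5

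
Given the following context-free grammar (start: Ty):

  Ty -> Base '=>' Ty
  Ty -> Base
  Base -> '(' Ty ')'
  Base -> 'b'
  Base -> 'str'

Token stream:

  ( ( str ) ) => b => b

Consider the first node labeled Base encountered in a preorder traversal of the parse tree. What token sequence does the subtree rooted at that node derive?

( ( str ) )

[Ty [Base ( [Ty [Base ( [Ty [Base str]] )]] )] => [Ty [Base b] => [Ty [Base b]]]]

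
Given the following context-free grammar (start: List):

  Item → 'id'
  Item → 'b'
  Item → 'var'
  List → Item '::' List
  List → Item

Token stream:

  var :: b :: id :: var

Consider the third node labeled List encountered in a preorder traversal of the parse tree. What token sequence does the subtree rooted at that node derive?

[List [Item var] :: [List [Item b] :: [List [Item id] :: [List [Item var]]]]]

id :: var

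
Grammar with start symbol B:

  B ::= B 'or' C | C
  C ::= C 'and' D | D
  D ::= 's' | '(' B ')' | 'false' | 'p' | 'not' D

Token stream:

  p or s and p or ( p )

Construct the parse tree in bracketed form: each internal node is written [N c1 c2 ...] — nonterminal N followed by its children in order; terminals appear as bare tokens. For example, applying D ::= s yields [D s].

B
B or C
B or C or C
C or C or C
D or C or C
p or C or C
p or C and D or C
p or D and D or C
p or s and D or C
p or s and p or C
p or s and p or D
p or s and p or ( B )
p or s and p or ( C )
p or s and p or ( D )
p or s and p or ( p )

[B [B [B [C [D p]]] or [C [C [D s]] and [D p]]] or [C [D ( [B [C [D p]]] )]]]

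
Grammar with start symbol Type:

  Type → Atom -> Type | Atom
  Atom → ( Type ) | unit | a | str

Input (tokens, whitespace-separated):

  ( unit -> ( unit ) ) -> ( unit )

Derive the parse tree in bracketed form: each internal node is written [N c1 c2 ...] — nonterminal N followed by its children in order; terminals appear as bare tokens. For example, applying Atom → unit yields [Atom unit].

Type
Atom -> Type
( Type ) -> Type
( Atom -> Type ) -> Type
( unit -> Type ) -> Type
( unit -> Atom ) -> Type
( unit -> ( Type ) ) -> Type
( unit -> ( Atom ) ) -> Type
( unit -> ( unit ) ) -> Type
( unit -> ( unit ) ) -> Atom
( unit -> ( unit ) ) -> ( Type )
( unit -> ( unit ) ) -> ( Atom )
( unit -> ( unit ) ) -> ( unit )

[Type [Atom ( [Type [Atom unit] -> [Type [Atom ( [Type [Atom unit]] )]]] )] -> [Type [Atom ( [Type [Atom unit]] )]]]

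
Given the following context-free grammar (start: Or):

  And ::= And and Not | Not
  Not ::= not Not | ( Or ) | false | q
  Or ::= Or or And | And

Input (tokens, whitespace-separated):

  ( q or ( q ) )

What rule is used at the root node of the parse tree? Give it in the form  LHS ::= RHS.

[Or [And [Not ( [Or [Or [And [Not q]]] or [And [Not ( [Or [And [Not q]]] )]]] )]]]

Or ::= And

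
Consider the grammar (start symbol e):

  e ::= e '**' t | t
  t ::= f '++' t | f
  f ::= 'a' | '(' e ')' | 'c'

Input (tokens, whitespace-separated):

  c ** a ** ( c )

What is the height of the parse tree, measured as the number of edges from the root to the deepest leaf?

[e [e [e [t [f c]]] ** [t [f a]]] ** [t [f ( [e [t [f c]]] )]]]

6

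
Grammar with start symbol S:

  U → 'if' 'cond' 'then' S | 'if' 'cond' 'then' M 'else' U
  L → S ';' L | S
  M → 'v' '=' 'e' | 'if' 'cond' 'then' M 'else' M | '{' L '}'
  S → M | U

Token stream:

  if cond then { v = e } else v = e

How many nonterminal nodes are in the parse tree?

[S [M if cond then [M { [L [S [M v = e]]] }] else [M v = e]]]

7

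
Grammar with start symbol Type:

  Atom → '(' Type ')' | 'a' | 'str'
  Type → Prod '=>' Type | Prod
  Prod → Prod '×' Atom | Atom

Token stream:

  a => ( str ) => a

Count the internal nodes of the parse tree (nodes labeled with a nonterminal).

[Type [Prod [Atom a]] => [Type [Prod [Atom ( [Type [Prod [Atom str]]] )]] => [Type [Prod [Atom a]]]]]

12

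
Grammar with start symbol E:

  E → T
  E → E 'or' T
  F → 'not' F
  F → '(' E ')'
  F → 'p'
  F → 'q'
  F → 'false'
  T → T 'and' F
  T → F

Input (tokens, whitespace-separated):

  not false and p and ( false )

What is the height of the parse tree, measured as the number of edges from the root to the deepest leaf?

6

[E [T [T [T [F not [F false]]] and [F p]] and [F ( [E [T [F false]]] )]]]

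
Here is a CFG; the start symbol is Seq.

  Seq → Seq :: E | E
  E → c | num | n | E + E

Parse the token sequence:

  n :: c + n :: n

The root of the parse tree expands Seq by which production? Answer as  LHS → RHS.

[Seq [Seq [Seq [E n]] :: [E [E c] + [E n]]] :: [E n]]

Seq → Seq :: E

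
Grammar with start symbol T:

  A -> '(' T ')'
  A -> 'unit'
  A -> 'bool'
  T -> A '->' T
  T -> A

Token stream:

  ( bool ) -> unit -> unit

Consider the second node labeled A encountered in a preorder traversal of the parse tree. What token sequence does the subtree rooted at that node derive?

bool

[T [A ( [T [A bool]] )] -> [T [A unit] -> [T [A unit]]]]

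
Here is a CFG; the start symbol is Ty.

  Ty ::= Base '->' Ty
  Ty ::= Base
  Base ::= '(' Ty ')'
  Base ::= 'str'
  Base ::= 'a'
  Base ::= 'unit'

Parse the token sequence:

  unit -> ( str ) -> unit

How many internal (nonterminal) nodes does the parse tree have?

[Ty [Base unit] -> [Ty [Base ( [Ty [Base str]] )] -> [Ty [Base unit]]]]

8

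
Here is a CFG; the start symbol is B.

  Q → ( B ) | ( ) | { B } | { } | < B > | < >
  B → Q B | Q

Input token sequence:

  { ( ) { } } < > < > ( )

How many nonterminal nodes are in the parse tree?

12

[B [Q { [B [Q ( )] [B [Q { }]]] }] [B [Q < >] [B [Q < >] [B [Q ( )]]]]]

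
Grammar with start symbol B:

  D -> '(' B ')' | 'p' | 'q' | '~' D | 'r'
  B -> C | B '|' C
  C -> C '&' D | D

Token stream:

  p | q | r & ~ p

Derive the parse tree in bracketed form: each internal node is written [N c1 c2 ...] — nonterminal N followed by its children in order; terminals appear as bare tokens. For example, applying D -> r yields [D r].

[B [B [B [C [D p]]] | [C [D q]]] | [C [C [D r]] & [D ~ [D p]]]]

B
B | C
B | C | C
C | C | C
D | C | C
p | C | C
p | D | C
p | q | C
p | q | C & D
p | q | D & D
p | q | r & D
p | q | r & ~ D
p | q | r & ~ p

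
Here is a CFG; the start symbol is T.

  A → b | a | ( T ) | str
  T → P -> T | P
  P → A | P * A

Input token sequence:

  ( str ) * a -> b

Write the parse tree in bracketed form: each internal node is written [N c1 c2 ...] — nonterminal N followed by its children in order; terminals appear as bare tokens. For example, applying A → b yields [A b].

[T [P [P [A ( [T [P [A str]]] )]] * [A a]] -> [T [P [A b]]]]

T
P -> T
P * A -> T
A * A -> T
( T ) * A -> T
( P ) * A -> T
( A ) * A -> T
( str ) * A -> T
( str ) * a -> T
( str ) * a -> P
( str ) * a -> A
( str ) * a -> b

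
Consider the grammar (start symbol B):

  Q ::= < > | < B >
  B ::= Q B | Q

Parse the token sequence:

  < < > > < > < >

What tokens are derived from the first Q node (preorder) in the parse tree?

[B [Q < [B [Q < >]] >] [B [Q < >] [B [Q < >]]]]

< < > >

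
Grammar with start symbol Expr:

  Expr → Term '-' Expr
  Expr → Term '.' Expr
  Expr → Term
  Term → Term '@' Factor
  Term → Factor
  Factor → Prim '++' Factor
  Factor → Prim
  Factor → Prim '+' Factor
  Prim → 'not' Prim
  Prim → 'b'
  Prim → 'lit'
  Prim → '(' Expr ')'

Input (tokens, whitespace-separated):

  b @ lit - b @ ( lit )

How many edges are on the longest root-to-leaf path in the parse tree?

[Expr [Term [Term [Factor [Prim b]]] @ [Factor [Prim lit]]] - [Expr [Term [Term [Factor [Prim b]]] @ [Factor [Prim ( [Expr [Term [Factor [Prim lit]]]] )]]]]]

9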